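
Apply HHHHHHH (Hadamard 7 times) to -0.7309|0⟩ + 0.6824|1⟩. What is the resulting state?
-0.03429|0⟩ - 0.9994|1⟩

H² = I, so H^7 = H: a single Hadamard. With (a, b) = (-0.7309, 0.6824), H gives ((a + b)/√2, (a − b)/√2) = (-0.03429, -0.9994).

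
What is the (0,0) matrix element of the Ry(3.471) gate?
-0.164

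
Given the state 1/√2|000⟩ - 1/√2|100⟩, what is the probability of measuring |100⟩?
1/2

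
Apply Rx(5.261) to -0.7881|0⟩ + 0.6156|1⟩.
(0.6874 - 0.3011i)|0⟩ + (-0.5369 + 0.3855i)|1⟩

Rx(5.261) = [[cos(θ/2), −i·sin(θ/2)], [−i·sin(θ/2), cos(θ/2)]]; θ = 5.261, cos(θ/2) ≈ -0.872211, sin(θ/2) ≈ 0.489131.
With a = amp(|0⟩) = -0.7881 and b = amp(|1⟩) = 0.6156:
new amp(|0⟩) = (-0.872211)·a + (-0.489131i)·b = (0.6874 - 0.3011i)
new amp(|1⟩) = (-0.489131i)·a + (-0.872211)·b = (-0.5369 + 0.3855i)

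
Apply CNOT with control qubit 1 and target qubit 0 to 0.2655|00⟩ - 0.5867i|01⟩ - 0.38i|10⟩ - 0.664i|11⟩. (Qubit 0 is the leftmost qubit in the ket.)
0.2655|00⟩ - 0.664i|01⟩ - 0.38i|10⟩ - 0.5867i|11⟩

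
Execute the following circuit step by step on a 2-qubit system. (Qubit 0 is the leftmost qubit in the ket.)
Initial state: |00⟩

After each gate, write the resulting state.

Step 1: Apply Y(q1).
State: i|01⟩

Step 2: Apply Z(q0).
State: i|01⟩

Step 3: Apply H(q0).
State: (1/√2)i|01⟩ + (1/√2)i|11⟩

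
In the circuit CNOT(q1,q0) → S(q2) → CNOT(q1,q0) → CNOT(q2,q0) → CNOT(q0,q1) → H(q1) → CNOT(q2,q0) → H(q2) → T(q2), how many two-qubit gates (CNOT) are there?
5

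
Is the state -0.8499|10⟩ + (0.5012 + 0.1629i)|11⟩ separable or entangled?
Separable

Writing the state as a|00⟩ + b|01⟩ + c|10⟩ + d|11⟩, it is a product state iff ad − bc = 0.
Here (a, b, c, d) = (0, 0, -0.8499, (0.5012 + 0.1629i)): ad − bc = (0)(0.5012 + 0.1629i) − (0)(-0.8499) = 0, so the state is separable.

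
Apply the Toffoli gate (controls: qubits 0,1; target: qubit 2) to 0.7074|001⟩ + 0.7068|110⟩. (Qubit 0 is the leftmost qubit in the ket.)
0.7074|001⟩ + 0.7068|111⟩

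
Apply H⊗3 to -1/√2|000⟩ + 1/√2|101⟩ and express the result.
-1/2|001⟩ - 1/2|011⟩ - 1/2|100⟩ - 1/2|110⟩

H⊗3 gives amp(|y⟩) = (1/2√2) Σ_x (−1)^(x·y) amp(|x⟩), where x·y is the number of positions in which both x and y have a 1.
|000⟩: (-1/√2 + 1/√2)/(2√2) = 0
|001⟩: (-1/√2 - 1/√2)/(2√2) = -1/2
|010⟩: (-1/√2 + 1/√2)/(2√2) = 0
|011⟩: (-1/√2 - 1/√2)/(2√2) = -1/2
|100⟩: (-1/√2 - 1/√2)/(2√2) = -1/2
|101⟩: (-1/√2 + 1/√2)/(2√2) = 0
|110⟩: (-1/√2 - 1/√2)/(2√2) = -1/2
|111⟩: (-1/√2 + 1/√2)/(2√2) = 0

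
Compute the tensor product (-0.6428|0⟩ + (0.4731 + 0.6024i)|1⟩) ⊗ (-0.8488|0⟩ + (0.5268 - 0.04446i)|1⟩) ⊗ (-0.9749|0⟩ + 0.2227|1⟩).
-0.5319|000⟩ + 0.1215|001⟩ + (0.3301 - 0.02786i)|010⟩ + (-0.07541 + 0.006365i)|011⟩ + (0.3915 + 0.4985i)|100⟩ + (-0.08943 - 0.1139i)|101⟩ + (-0.2691 - 0.2889i)|110⟩ + (0.06147 + 0.06599i)|111⟩

amp(|b₁b₂…⟩) = product of the factor amplitudes for bits b₁, b₂, …; only kets whose every factor amplitude is nonzero survive.
|000⟩: (-0.6428)(-0.8488)(-0.9749) = -0.5319
|001⟩: (-0.6428)(-0.8488)(0.2227) = 0.1215
|010⟩: (-0.6428)(0.5268 - 0.04446i)(-0.9749) = (0.3301 - 0.02786i)
|011⟩: (-0.6428)(0.5268 - 0.04446i)(0.2227) = (-0.07541 + 0.006365i)
|100⟩: (0.4731 + 0.6024i)(-0.8488)(-0.9749) = (0.3915 + 0.4985i)
|101⟩: (0.4731 + 0.6024i)(-0.8488)(0.2227) = (-0.08943 - 0.1139i)
|110⟩: (0.4731 + 0.6024i)(0.5268 - 0.04446i)(-0.9749) = (-0.2691 - 0.2889i)
|111⟩: (0.4731 + 0.6024i)(0.5268 - 0.04446i)(0.2227) = (0.06147 + 0.06599i)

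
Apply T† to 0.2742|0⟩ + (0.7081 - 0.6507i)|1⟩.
0.2742|0⟩ + (0.04059 - 0.9608i)|1⟩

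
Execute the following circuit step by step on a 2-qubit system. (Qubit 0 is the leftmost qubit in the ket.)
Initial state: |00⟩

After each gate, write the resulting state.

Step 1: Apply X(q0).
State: |10⟩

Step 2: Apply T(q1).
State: |10⟩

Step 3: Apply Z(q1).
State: |10⟩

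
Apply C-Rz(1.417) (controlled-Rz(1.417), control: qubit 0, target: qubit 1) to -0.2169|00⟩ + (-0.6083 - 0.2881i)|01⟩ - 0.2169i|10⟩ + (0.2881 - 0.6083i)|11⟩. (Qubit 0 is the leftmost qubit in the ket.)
-0.2169|00⟩ + (-0.6083 - 0.2881i)|01⟩ + (-0.1411 - 0.1647i)|10⟩ + (0.6146 - 0.2744i)|11⟩

C-Rz(1.417) leaves the control-|0⟩ kets |00⟩, |01⟩ unchanged and applies Rz(1.417) to qubit 1 on the control-|1⟩ pair (|10⟩, |11⟩).
Rz(1.417) = [[e^(−iθ/2), 0], [0, e^(iθ/2)]] with e^(±iθ/2) = cos(θ/2) ± i·sin(θ/2); θ = 1.417, cos(θ/2) ≈ 0.759339, sin(θ/2) ≈ 0.650695.
With a = amp(|10⟩) = -0.2169i and b = amp(|11⟩) = (0.2881 - 0.6083i):
new amp(|10⟩) = (0.759339 - 0.650695i)·a = (-0.1411 - 0.1647i)
new amp(|11⟩) = (0.759339 + 0.650695i)·b = (0.6146 - 0.2744i)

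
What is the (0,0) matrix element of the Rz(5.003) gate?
(-0.802 - 0.5973i)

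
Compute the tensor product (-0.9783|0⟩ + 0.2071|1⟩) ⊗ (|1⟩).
-0.9783|01⟩ + 0.2071|11⟩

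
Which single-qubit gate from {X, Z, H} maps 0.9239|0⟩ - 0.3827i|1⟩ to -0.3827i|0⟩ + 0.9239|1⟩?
X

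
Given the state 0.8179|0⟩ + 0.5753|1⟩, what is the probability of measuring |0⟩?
0.669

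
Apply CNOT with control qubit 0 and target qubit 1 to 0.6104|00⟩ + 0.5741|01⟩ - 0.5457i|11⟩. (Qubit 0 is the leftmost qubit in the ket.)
0.6104|00⟩ + 0.5741|01⟩ - 0.5457i|10⟩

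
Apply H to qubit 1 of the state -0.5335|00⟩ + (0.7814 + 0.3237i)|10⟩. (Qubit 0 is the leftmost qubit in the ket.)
-0.3772|00⟩ - 0.3772|01⟩ + (0.5525 + 0.2289i)|10⟩ + (0.5525 + 0.2289i)|11⟩

H on qubit 1 mixes each pair of kets that differ only in qubit 1: amplitudes (a, b) of (|…0…⟩, |…1…⟩) become ((a + b)/√2, (a − b)/√2). Kets absent from the input have amplitude 0.
(|00⟩, |01⟩): (a, b) = (-0.5335, 0) → (-0.3772, -0.3772)
(|10⟩, |11⟩): (a, b) = ((0.7814 + 0.3237i), 0) → ((0.5525 + 0.2289i), (0.5525 + 0.2289i))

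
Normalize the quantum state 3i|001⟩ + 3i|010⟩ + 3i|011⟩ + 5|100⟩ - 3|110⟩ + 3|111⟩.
0.3586i|001⟩ + 0.3586i|010⟩ + 0.3586i|011⟩ + 0.5976|100⟩ - 0.3586|110⟩ + 0.3586|111⟩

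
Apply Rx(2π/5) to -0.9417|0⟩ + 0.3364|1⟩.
(-0.7619 - 0.1977i)|0⟩ + (0.2722 + 0.5535i)|1⟩

Rx(2π/5) = [[cos(θ/2), −i·sin(θ/2)], [−i·sin(θ/2), cos(θ/2)]]; θ = 2π/5, cos(θ/2) ≈ 0.809017, sin(θ/2) ≈ 0.587785.
With a = amp(|0⟩) = -0.9417 and b = amp(|1⟩) = 0.3364:
new amp(|0⟩) = (0.809017)·a + (-0.587785i)·b = (-0.7619 - 0.1977i)
new amp(|1⟩) = (-0.587785i)·a + (0.809017)·b = (0.2722 + 0.5535i)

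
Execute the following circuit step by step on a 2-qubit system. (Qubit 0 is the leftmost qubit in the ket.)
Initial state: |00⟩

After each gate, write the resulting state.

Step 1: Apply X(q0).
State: |10⟩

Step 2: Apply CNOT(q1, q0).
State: |10⟩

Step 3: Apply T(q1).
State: |10⟩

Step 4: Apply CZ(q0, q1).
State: |10⟩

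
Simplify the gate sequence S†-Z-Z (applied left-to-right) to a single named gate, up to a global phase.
S†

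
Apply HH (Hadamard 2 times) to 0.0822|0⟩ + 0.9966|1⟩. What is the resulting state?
0.0822|0⟩ + 0.9966|1⟩

H² = I, so an even number of Hadamards cancels: H^2 = I and the state is unchanged.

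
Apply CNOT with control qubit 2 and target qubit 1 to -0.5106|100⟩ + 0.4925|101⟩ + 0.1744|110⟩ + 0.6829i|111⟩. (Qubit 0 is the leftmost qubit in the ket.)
-0.5106|100⟩ + 0.6829i|101⟩ + 0.1744|110⟩ + 0.4925|111⟩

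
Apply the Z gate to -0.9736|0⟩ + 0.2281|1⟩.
-0.9736|0⟩ - 0.2281|1⟩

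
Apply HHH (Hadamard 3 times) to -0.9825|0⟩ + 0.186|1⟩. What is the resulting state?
-0.5632|0⟩ - 0.8263|1⟩

H² = I, so H^3 = H: a single Hadamard. With (a, b) = (-0.9825, 0.186), H gives ((a + b)/√2, (a − b)/√2) = (-0.5632, -0.8263).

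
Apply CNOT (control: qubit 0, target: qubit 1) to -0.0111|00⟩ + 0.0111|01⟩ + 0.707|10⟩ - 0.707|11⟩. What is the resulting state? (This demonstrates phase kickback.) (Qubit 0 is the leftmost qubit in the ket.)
-0.0111|00⟩ + 0.0111|01⟩ - 0.707|10⟩ + 0.707|11⟩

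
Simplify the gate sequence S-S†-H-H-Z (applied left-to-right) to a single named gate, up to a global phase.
Z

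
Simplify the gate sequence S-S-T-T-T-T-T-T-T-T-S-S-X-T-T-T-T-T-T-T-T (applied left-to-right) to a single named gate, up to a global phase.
X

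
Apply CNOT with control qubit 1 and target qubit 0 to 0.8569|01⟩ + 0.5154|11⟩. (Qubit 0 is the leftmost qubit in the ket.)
0.5154|01⟩ + 0.8569|11⟩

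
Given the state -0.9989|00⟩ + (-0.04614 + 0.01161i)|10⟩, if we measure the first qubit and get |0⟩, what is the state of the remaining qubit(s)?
-|0⟩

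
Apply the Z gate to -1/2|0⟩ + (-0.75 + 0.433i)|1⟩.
-1/2|0⟩ + (0.75 - 0.433i)|1⟩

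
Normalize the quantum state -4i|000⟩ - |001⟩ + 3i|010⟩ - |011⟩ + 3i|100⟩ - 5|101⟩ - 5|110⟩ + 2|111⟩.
-0.4216i|000⟩ - 0.1054|001⟩ + 0.3162i|010⟩ - 0.1054|011⟩ + 0.3162i|100⟩ - 0.527|101⟩ - 0.527|110⟩ + 0.2108|111⟩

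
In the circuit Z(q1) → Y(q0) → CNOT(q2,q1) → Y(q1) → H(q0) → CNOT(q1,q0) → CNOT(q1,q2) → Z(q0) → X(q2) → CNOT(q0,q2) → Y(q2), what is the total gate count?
11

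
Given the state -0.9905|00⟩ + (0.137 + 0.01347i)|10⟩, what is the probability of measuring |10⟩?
0.01895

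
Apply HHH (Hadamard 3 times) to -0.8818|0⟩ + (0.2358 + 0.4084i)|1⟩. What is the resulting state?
(-0.4568 + 0.2888i)|0⟩ + (-0.7903 - 0.2888i)|1⟩

H² = I, so H^3 = H: a single Hadamard. With (a, b) = (-0.8818, (0.2358 + 0.4084i)), H gives ((a + b)/√2, (a − b)/√2) = ((-0.4568 + 0.2888i), (-0.7903 - 0.2888i)).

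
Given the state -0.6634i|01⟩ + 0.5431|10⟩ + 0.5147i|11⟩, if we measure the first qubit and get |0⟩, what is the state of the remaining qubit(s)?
-i|1⟩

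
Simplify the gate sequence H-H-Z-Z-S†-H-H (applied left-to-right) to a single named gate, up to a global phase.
S†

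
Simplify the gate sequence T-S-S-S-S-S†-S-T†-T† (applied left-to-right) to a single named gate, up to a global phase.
T†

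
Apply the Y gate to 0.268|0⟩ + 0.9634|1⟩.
-0.9634i|0⟩ + 0.268i|1⟩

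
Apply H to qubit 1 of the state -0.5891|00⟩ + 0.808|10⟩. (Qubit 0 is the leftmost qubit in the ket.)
-0.4166|00⟩ - 0.4166|01⟩ + 0.5713|10⟩ + 0.5713|11⟩

H on qubit 1 mixes each pair of kets that differ only in qubit 1: amplitudes (a, b) of (|…0…⟩, |…1…⟩) become ((a + b)/√2, (a − b)/√2). Kets absent from the input have amplitude 0.
(|00⟩, |01⟩): (a, b) = (-0.5891, 0) → (-0.4166, -0.4166)
(|10⟩, |11⟩): (a, b) = (0.808, 0) → (0.5713, 0.5713)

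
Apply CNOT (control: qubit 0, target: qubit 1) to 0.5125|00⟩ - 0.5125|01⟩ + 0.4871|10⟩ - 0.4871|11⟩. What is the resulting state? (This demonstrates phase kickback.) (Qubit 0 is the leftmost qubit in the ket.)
0.5125|00⟩ - 0.5125|01⟩ - 0.4871|10⟩ + 0.4871|11⟩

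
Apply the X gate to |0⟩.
|1⟩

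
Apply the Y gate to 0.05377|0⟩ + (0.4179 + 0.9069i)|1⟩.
(0.9069 - 0.4179i)|0⟩ + 0.05377i|1⟩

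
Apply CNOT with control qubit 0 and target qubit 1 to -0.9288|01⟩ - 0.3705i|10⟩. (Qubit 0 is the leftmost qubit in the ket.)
-0.9288|01⟩ - 0.3705i|11⟩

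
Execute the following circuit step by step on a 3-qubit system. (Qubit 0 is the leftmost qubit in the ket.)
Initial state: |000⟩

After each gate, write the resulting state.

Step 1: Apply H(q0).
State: 1/√2|000⟩ + 1/√2|100⟩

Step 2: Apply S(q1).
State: 1/√2|000⟩ + 1/√2|100⟩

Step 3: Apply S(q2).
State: 1/√2|000⟩ + 1/√2|100⟩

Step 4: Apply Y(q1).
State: (1/√2)i|010⟩ + (1/√2)i|110⟩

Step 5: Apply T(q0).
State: (1/√2)i|010⟩ + (-1/2 + (1/2)i)|110⟩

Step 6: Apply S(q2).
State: (1/√2)i|010⟩ + (-1/2 + (1/2)i)|110⟩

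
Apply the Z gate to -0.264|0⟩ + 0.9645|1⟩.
-0.264|0⟩ - 0.9645|1⟩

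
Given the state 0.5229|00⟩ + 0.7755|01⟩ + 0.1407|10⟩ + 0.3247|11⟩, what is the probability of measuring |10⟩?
0.0198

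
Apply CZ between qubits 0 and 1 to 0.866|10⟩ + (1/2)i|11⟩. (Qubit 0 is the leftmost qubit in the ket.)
0.866|10⟩ - (1/2)i|11⟩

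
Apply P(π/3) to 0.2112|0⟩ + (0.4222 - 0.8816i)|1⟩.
0.2112|0⟩ + (0.9746 - 0.07516i)|1⟩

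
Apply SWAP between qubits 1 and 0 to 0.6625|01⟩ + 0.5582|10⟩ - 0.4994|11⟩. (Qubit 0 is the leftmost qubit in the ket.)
0.5582|01⟩ + 0.6625|10⟩ - 0.4994|11⟩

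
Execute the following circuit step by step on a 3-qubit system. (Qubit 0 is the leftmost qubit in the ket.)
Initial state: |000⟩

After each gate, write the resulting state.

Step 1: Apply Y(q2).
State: i|001⟩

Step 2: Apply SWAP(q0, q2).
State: i|100⟩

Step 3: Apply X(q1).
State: i|110⟩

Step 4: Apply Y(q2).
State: -|111⟩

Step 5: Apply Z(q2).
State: |111⟩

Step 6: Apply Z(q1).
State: -|111⟩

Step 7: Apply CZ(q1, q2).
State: |111⟩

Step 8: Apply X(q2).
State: |110⟩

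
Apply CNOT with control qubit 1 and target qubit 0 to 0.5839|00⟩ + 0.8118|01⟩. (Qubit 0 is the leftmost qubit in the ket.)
0.5839|00⟩ + 0.8118|11⟩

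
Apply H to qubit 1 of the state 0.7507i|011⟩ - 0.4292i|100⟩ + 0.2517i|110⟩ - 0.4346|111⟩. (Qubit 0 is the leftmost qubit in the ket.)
0.5308i|001⟩ - 0.5308i|011⟩ - 0.1255i|100⟩ - 0.3073|101⟩ - 0.4815i|110⟩ + 0.3073|111⟩

H on qubit 1 mixes each pair of kets that differ only in qubit 1: amplitudes (a, b) of (|…0…⟩, |…1…⟩) become ((a + b)/√2, (a − b)/√2). Kets absent from the input have amplitude 0.
(|001⟩, |011⟩): (a, b) = (0, 0.7507i) → (0.5308i, -0.5308i)
(|100⟩, |110⟩): (a, b) = (-0.4292i, 0.2517i) → (-0.1255i, -0.4815i)
(|101⟩, |111⟩): (a, b) = (0, -0.4346) → (-0.3073, 0.3073)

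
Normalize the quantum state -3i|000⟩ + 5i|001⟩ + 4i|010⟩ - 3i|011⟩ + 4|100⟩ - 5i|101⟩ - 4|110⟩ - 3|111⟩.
-0.2683i|000⟩ + (1/√5)i|001⟩ + 0.3578i|010⟩ - 0.2683i|011⟩ + 0.3578|100⟩ - (1/√5)i|101⟩ - 0.3578|110⟩ - 0.2683|111⟩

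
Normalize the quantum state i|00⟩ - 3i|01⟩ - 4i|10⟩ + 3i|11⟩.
0.169i|00⟩ - 0.5071i|01⟩ - 0.6761i|10⟩ + 0.5071i|11⟩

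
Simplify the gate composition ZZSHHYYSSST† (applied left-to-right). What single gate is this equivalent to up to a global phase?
T†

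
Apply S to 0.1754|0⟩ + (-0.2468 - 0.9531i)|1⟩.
0.1754|0⟩ + (0.9531 - 0.2468i)|1⟩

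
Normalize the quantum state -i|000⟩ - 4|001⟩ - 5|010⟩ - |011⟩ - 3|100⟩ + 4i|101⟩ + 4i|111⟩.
-0.1091i|000⟩ - 0.4364|001⟩ - 0.5455|010⟩ - 0.1091|011⟩ - 0.3273|100⟩ + 0.4364i|101⟩ + 0.4364i|111⟩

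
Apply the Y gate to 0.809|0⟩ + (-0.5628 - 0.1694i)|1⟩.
(-0.1694 + 0.5628i)|0⟩ + 0.809i|1⟩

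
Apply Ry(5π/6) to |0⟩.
0.2588|0⟩ + 0.9659|1⟩

Ry(5π/6) = [[cos(θ/2), −sin(θ/2)], [sin(θ/2), cos(θ/2)]]; θ = 5π/6, cos(θ/2) ≈ 0.258819, sin(θ/2) ≈ 0.965926.
With a = amp(|0⟩) = 1 and b = amp(|1⟩) = 0:
new amp(|0⟩) = (0.258819)·a + (-0.965926)·b = 0.2588
new amp(|1⟩) = (0.965926)·a + (0.258819)·b = 0.9659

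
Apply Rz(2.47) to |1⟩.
(0.3295 + 0.9441i)|1⟩

Rz(2.47) = [[e^(−iθ/2), 0], [0, e^(iθ/2)]] with e^(±iθ/2) = cos(θ/2) ± i·sin(θ/2); θ = 2.47, cos(θ/2) ≈ 0.329521, sin(θ/2) ≈ 0.944148.
With a = amp(|0⟩) = 0 and b = amp(|1⟩) = 1:
new amp(|0⟩) = (0.329521 - 0.944148i)·a = 0
new amp(|1⟩) = (0.329521 + 0.944148i)·b = (0.3295 + 0.9441i)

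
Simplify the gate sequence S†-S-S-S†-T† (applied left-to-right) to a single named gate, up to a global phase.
T†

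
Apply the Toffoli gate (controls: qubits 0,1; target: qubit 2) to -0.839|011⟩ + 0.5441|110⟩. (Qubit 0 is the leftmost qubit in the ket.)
-0.839|011⟩ + 0.5441|111⟩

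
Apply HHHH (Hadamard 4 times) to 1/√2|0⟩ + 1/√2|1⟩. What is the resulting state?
1/√2|0⟩ + 1/√2|1⟩

H² = I, so an even number of Hadamards cancels: H^4 = I and the state is unchanged.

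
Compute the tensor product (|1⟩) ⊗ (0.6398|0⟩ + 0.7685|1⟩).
0.6398|10⟩ + 0.7685|11⟩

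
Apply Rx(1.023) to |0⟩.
0.872|0⟩ - 0.4895i|1⟩

Rx(1.023) = [[cos(θ/2), −i·sin(θ/2)], [−i·sin(θ/2), cos(θ/2)]]; θ = 1.023, cos(θ/2) ≈ 0.872011, sin(θ/2) ≈ 0.489486.
With a = amp(|0⟩) = 1 and b = amp(|1⟩) = 0:
new amp(|0⟩) = (0.872011)·a + (-0.489486i)·b = 0.872
new amp(|1⟩) = (-0.489486i)·a + (0.872011)·b = -0.4895i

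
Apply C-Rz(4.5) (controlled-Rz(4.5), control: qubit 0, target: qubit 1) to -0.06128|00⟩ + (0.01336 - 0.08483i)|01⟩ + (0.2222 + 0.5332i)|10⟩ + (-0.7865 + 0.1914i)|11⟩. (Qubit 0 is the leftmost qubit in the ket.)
-0.06128|00⟩ + (0.01336 - 0.08483i)|01⟩ + (0.2753 - 0.5078i)|10⟩ + (0.3451 - 0.7322i)|11⟩

C-Rz(4.5) leaves the control-|0⟩ kets |00⟩, |01⟩ unchanged and applies Rz(4.5) to qubit 1 on the control-|1⟩ pair (|10⟩, |11⟩).
Rz(4.5) = [[e^(−iθ/2), 0], [0, e^(iθ/2)]] with e^(±iθ/2) = cos(θ/2) ± i·sin(θ/2); θ = 4.5, cos(θ/2) ≈ -0.628174, sin(θ/2) ≈ 0.778073.
With a = amp(|10⟩) = (0.2222 + 0.5332i) and b = amp(|11⟩) = (-0.7865 + 0.1914i):
new amp(|10⟩) = (-0.628174 - 0.778073i)·a = (0.2753 - 0.5078i)
new amp(|11⟩) = (-0.628174 + 0.778073i)·b = (0.3451 - 0.7322i)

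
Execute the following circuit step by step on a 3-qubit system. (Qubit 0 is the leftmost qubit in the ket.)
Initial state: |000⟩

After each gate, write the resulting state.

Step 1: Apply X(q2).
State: |001⟩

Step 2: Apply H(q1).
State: 1/√2|001⟩ + 1/√2|011⟩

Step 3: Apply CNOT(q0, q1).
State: 1/√2|001⟩ + 1/√2|011⟩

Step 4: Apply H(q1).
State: |001⟩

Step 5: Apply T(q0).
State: |001⟩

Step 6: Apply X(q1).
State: |011⟩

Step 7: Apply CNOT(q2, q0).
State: |111⟩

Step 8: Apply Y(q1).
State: -i|101⟩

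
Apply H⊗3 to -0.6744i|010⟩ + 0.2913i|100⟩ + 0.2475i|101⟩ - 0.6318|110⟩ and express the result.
(-0.2234 - 0.04794i)|000⟩ + (-0.2234 - 0.223i)|001⟩ + (0.2234 + 0.4289i)|010⟩ + (0.2234 + 0.2539i)|011⟩ + (0.2234 - 0.4289i)|100⟩ + (0.2234 - 0.2539i)|101⟩ + (-0.2234 + 0.04794i)|110⟩ + (-0.2234 + 0.223i)|111⟩

H⊗3 gives amp(|y⟩) = (1/2√2) Σ_x (−1)^(x·y) amp(|x⟩), where x·y is the number of positions in which both x and y have a 1.
|000⟩: (-0.6744i + 0.2913i + 0.2475i - 0.6318)/(2√2) = (-0.2234 - 0.04794i)
|001⟩: (-0.6744i + 0.2913i - 0.2475i - 0.6318)/(2√2) = (-0.2234 - 0.223i)
|010⟩: (0.6744i + 0.2913i + 0.2475i + 0.6318)/(2√2) = (0.2234 + 0.4289i)
|011⟩: (0.6744i + 0.2913i - 0.2475i + 0.6318)/(2√2) = (0.2234 + 0.2539i)
|100⟩: (-0.6744i - 0.2913i - 0.2475i + 0.6318)/(2√2) = (0.2234 - 0.4289i)
|101⟩: (-0.6744i - 0.2913i + 0.2475i + 0.6318)/(2√2) = (0.2234 - 0.2539i)
|110⟩: (0.6744i - 0.2913i - 0.2475i - 0.6318)/(2√2) = (-0.2234 + 0.04794i)
|111⟩: (0.6744i - 0.2913i + 0.2475i - 0.6318)/(2√2) = (-0.2234 + 0.223i)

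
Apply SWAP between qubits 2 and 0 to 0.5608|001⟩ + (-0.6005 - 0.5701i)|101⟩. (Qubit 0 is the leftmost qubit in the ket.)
0.5608|100⟩ + (-0.6005 - 0.5701i)|101⟩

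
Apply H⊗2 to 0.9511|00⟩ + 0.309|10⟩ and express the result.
0.6301|00⟩ + 0.6301|01⟩ + 0.3211|10⟩ + 0.3211|11⟩

H⊗2 gives amp(|y⟩) = (1/2) Σ_x (−1)^(x·y) amp(|x⟩), where x·y is the number of positions in which both x and y have a 1.
|00⟩: (0.9511 + 0.309)/2 = 0.6301
|01⟩: (0.9511 + 0.309)/2 = 0.6301
|10⟩: (0.9511 - 0.309)/2 = 0.3211
|11⟩: (0.9511 - 0.309)/2 = 0.3211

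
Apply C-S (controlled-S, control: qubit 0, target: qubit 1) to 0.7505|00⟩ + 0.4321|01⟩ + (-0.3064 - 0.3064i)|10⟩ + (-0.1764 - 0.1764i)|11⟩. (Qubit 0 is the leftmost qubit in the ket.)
0.7505|00⟩ + 0.4321|01⟩ + (-0.3064 - 0.3064i)|10⟩ + (0.1764 - 0.1764i)|11⟩

C-S leaves the control-|0⟩ kets |00⟩, |01⟩ unchanged and applies S to qubit 1 on the control-|1⟩ pair (|10⟩, |11⟩).
S = [[1, 0], [0, i]].
With a = amp(|10⟩) = (-0.3064 - 0.3064i) and b = amp(|11⟩) = (-0.1764 - 0.1764i):
new amp(|10⟩) = (1)·a = (-0.3064 - 0.3064i)
new amp(|11⟩) = (i)·b = (0.1764 - 0.1764i)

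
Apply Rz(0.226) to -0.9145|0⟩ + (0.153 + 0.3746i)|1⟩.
(-0.9087 + 0.1031i)|0⟩ + (0.1098 + 0.3895i)|1⟩

Rz(0.226) = [[e^(−iθ/2), 0], [0, e^(iθ/2)]] with e^(±iθ/2) = cos(θ/2) ± i·sin(θ/2); θ = 0.226, cos(θ/2) ≈ 0.993622, sin(θ/2) ≈ 0.11276.
With a = amp(|0⟩) = -0.9145 and b = amp(|1⟩) = (0.153 + 0.3746i):
new amp(|0⟩) = (0.993622 - 0.11276i)·a = (-0.9087 + 0.1031i)
new amp(|1⟩) = (0.993622 + 0.11276i)·b = (0.1098 + 0.3895i)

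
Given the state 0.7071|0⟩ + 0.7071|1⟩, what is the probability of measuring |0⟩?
0.5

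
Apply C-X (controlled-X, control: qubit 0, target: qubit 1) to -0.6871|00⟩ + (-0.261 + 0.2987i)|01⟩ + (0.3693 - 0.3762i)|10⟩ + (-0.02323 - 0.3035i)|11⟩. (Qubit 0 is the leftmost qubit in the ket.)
-0.6871|00⟩ + (-0.261 + 0.2987i)|01⟩ + (-0.02323 - 0.3035i)|10⟩ + (0.3693 - 0.3762i)|11⟩

C-X leaves the control-|0⟩ kets |00⟩, |01⟩ unchanged and applies X to qubit 1 on the control-|1⟩ pair (|10⟩, |11⟩).
X = [[0, 1], [1, 0]].
With a = amp(|10⟩) = (0.3693 - 0.3762i) and b = amp(|11⟩) = (-0.02323 - 0.3035i):
new amp(|10⟩) = (1)·b = (-0.02323 - 0.3035i)
new amp(|11⟩) = (1)·a = (0.3693 - 0.3762i)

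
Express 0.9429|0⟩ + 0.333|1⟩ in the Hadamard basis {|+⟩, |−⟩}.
0.9022|+⟩ + 0.4313|−⟩

With |ψ⟩ = α|0⟩ + β|1⟩, the Hadamard-basis coefficients are ⟨+|ψ⟩ = (α + β)/√2 and ⟨−|ψ⟩ = (α − β)/√2.
Here α = 0.9429, β = 0.333: (α + β)/√2 = 0.9022, (α − β)/√2 = 0.4313.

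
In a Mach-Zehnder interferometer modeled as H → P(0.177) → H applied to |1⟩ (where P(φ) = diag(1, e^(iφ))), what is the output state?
(0.007812 - 0.08804i)|0⟩ + (0.9922 + 0.08804i)|1⟩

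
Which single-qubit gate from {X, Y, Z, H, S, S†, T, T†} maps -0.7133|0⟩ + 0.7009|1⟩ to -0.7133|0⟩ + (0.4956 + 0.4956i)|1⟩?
T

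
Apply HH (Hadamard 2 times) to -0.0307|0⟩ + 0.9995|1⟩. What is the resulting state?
-0.0307|0⟩ + 0.9995|1⟩

H² = I, so an even number of Hadamards cancels: H^2 = I and the state is unchanged.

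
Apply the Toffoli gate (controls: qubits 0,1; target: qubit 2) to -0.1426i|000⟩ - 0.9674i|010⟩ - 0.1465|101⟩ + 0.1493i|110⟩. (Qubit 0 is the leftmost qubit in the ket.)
-0.1426i|000⟩ - 0.9674i|010⟩ - 0.1465|101⟩ + 0.1493i|111⟩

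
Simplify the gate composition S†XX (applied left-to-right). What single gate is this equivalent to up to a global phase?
S†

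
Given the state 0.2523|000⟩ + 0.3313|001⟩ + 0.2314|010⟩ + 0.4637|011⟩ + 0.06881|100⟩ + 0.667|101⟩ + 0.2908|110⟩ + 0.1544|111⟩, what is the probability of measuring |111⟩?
0.02384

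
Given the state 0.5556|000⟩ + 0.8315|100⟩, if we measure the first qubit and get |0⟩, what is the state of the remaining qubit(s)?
|00⟩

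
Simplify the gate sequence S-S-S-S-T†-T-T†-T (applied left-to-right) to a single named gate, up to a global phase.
I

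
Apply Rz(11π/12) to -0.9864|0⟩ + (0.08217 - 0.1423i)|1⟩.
(-0.1288 + 0.978i)|0⟩ + (0.1518 + 0.06289i)|1⟩

Rz(11π/12) = [[e^(−iθ/2), 0], [0, e^(iθ/2)]] with e^(±iθ/2) = cos(θ/2) ± i·sin(θ/2); θ = 11π/12, cos(θ/2) ≈ 0.130526, sin(θ/2) ≈ 0.991445.
With a = amp(|0⟩) = -0.9864 and b = amp(|1⟩) = (0.08217 - 0.1423i):
new amp(|0⟩) = (0.130526 - 0.991445i)·a = (-0.1288 + 0.978i)
new amp(|1⟩) = (0.130526 + 0.991445i)·b = (0.1518 + 0.06289i)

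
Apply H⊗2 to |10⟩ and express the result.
1/2|00⟩ + 1/2|01⟩ - 1/2|10⟩ - 1/2|11⟩

H⊗2 gives amp(|y⟩) = (1/2) Σ_x (−1)^(x·y) amp(|x⟩), where x·y is the number of positions in which both x and y have a 1.
|00⟩: (1)/2 = 1/2
|01⟩: (1)/2 = 1/2
|10⟩: (-1)/2 = -1/2
|11⟩: (-1)/2 = -1/2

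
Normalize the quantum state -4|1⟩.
-|1⟩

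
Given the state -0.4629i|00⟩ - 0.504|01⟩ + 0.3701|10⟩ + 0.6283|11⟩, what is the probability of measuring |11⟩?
0.3948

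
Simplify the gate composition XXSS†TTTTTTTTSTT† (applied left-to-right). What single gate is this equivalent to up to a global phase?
S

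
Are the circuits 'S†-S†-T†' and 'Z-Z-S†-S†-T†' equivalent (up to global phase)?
Yes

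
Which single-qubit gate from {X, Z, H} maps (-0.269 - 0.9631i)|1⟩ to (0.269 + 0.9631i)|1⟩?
Z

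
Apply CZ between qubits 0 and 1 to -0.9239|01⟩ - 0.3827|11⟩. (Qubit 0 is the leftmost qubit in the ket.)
-0.9239|01⟩ + 0.3827|11⟩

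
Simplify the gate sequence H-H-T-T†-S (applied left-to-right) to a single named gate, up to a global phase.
S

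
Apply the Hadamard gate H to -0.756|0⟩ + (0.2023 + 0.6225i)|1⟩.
(-0.3915 + 0.4402i)|0⟩ + (-0.6776 - 0.4402i)|1⟩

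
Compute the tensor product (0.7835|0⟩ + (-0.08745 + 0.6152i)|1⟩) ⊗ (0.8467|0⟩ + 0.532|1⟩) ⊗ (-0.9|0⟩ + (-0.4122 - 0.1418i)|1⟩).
-0.5971|000⟩ + (-0.2734 - 0.09407i)|001⟩ - 0.3751|010⟩ + (-0.1718 - 0.05911i)|011⟩ + (0.06664 - 0.4688i)|100⟩ + (0.1044 - 0.2042i)|101⟩ + (0.04187 - 0.2946i)|110⟩ + (0.06559 - 0.1283i)|111⟩

amp(|b₁b₂…⟩) = product of the factor amplitudes for bits b₁, b₂, …; only kets whose every factor amplitude is nonzero survive.
|000⟩: (0.7835)(0.8467)(-0.9) = -0.5971
|001⟩: (0.7835)(0.8467)(-0.4122 - 0.1418i) = (-0.2734 - 0.09407i)
|010⟩: (0.7835)(0.532)(-0.9) = -0.3751
|011⟩: (0.7835)(0.532)(-0.4122 - 0.1418i) = (-0.1718 - 0.05911i)
|100⟩: (-0.08745 + 0.6152i)(0.8467)(-0.9) = (0.06664 - 0.4688i)
|101⟩: (-0.08745 + 0.6152i)(0.8467)(-0.4122 - 0.1418i) = (0.1044 - 0.2042i)
|110⟩: (-0.08745 + 0.6152i)(0.532)(-0.9) = (0.04187 - 0.2946i)
|111⟩: (-0.08745 + 0.6152i)(0.532)(-0.4122 - 0.1418i) = (0.06559 - 0.1283i)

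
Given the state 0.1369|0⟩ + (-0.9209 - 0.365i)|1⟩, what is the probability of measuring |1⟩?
0.9813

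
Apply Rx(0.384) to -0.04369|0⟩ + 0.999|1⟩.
(-0.04289 - 0.1906i)|0⟩ + (0.9806 + 0.008337i)|1⟩

Rx(0.384) = [[cos(θ/2), −i·sin(θ/2)], [−i·sin(θ/2), cos(θ/2)]]; θ = 0.384, cos(θ/2) ≈ 0.981625, sin(θ/2) ≈ 0.190823.
With a = amp(|0⟩) = -0.04369 and b = amp(|1⟩) = 0.999:
new amp(|0⟩) = (0.981625)·a + (-0.190823i)·b = (-0.04289 - 0.1906i)
new amp(|1⟩) = (-0.190823i)·a + (0.981625)·b = (0.9806 + 0.008337i)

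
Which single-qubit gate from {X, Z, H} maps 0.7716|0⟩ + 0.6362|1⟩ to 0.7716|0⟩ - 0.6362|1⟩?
Z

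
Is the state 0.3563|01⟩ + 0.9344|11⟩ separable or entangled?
Separable

Writing the state as a|00⟩ + b|01⟩ + c|10⟩ + d|11⟩, it is a product state iff ad − bc = 0.
Here (a, b, c, d) = (0, 0.3563, 0, 0.9344): ad − bc = (0)(0.9344) − (0.3563)(0) = 0, so the state is separable.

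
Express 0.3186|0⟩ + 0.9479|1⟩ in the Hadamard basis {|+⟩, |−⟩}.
0.8956|+⟩ - 0.445|−⟩

With |ψ⟩ = α|0⟩ + β|1⟩, the Hadamard-basis coefficients are ⟨+|ψ⟩ = (α + β)/√2 and ⟨−|ψ⟩ = (α − β)/√2.
Here α = 0.3186, β = 0.9479: (α + β)/√2 = 0.8956, (α − β)/√2 = -0.445.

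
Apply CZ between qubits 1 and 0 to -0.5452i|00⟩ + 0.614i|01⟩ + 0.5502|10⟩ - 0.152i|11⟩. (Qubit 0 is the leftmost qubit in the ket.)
-0.5452i|00⟩ + 0.614i|01⟩ + 0.5502|10⟩ + 0.152i|11⟩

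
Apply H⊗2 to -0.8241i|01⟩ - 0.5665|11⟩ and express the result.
(-0.2833 - 0.4121i)|00⟩ + (0.2833 + 0.4121i)|01⟩ + (0.2833 - 0.4121i)|10⟩ + (-0.2833 + 0.4121i)|11⟩

H⊗2 gives amp(|y⟩) = (1/2) Σ_x (−1)^(x·y) amp(|x⟩), where x·y is the number of positions in which both x and y have a 1.
|00⟩: (-0.8241i - 0.5665)/2 = (-0.2833 - 0.4121i)
|01⟩: (0.8241i + 0.5665)/2 = (0.2833 + 0.4121i)
|10⟩: (-0.8241i + 0.5665)/2 = (0.2833 - 0.4121i)
|11⟩: (0.8241i - 0.5665)/2 = (-0.2833 + 0.4121i)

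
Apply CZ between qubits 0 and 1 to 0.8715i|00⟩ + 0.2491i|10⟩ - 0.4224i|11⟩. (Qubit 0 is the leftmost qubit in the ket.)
0.8715i|00⟩ + 0.2491i|10⟩ + 0.4224i|11⟩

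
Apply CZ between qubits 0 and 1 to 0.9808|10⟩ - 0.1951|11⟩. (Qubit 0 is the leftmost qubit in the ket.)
0.9808|10⟩ + 0.1951|11⟩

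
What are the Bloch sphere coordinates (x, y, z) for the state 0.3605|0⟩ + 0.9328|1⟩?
(0.6725, 0, -0.7402)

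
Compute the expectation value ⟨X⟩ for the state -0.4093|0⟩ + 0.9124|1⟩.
-0.7469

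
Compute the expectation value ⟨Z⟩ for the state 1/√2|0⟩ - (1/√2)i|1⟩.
0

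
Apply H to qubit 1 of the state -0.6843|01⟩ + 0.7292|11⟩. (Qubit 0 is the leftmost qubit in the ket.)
-0.4839|00⟩ + 0.4839|01⟩ + 0.5156|10⟩ - 0.5156|11⟩

H on qubit 1 mixes each pair of kets that differ only in qubit 1: amplitudes (a, b) of (|…0…⟩, |…1…⟩) become ((a + b)/√2, (a − b)/√2). Kets absent from the input have amplitude 0.
(|00⟩, |01⟩): (a, b) = (0, -0.6843) → (-0.4839, 0.4839)
(|10⟩, |11⟩): (a, b) = (0, 0.7292) → (0.5156, -0.5156)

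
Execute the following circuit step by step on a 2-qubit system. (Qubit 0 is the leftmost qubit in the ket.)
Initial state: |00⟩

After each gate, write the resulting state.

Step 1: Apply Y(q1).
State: i|01⟩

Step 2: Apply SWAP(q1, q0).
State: i|10⟩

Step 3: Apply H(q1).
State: (1/√2)i|10⟩ + (1/√2)i|11⟩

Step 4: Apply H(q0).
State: (1/2)i|00⟩ + (1/2)i|01⟩ - (1/2)i|10⟩ - (1/2)i|11⟩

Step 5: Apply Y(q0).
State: -1/2|00⟩ - 1/2|01⟩ - 1/2|10⟩ - 1/2|11⟩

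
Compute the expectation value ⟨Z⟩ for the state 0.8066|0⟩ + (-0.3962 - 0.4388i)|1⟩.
0.3011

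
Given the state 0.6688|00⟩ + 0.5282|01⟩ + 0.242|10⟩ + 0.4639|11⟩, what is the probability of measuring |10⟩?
0.05856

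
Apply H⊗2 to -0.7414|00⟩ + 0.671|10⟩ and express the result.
-0.0352|00⟩ - 0.0352|01⟩ - 0.7062|10⟩ - 0.7062|11⟩

H⊗2 gives amp(|y⟩) = (1/2) Σ_x (−1)^(x·y) amp(|x⟩), where x·y is the number of positions in which both x and y have a 1.
|00⟩: (-0.7414 + 0.671)/2 = -0.0352
|01⟩: (-0.7414 + 0.671)/2 = -0.0352
|10⟩: (-0.7414 - 0.671)/2 = -0.7062
|11⟩: (-0.7414 - 0.671)/2 = -0.7062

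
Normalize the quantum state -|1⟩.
-|1⟩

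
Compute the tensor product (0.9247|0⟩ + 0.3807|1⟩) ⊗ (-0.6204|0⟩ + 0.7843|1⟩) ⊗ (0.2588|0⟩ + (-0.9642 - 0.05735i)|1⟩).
-0.1485|000⟩ + (0.5531 + 0.0329i)|001⟩ + 0.1877|010⟩ + (-0.6993 - 0.04159i)|011⟩ - 0.06113|100⟩ + (0.2277 + 0.01355i)|101⟩ + 0.07727|110⟩ + (-0.2879 - 0.01712i)|111⟩

amp(|b₁b₂…⟩) = product of the factor amplitudes for bits b₁, b₂, …; only kets whose every factor amplitude is nonzero survive.
|000⟩: (0.9247)(-0.6204)(0.2588) = -0.1485
|001⟩: (0.9247)(-0.6204)(-0.9642 - 0.05735i) = (0.5531 + 0.0329i)
|010⟩: (0.9247)(0.7843)(0.2588) = 0.1877
|011⟩: (0.9247)(0.7843)(-0.9642 - 0.05735i) = (-0.6993 - 0.04159i)
|100⟩: (0.3807)(-0.6204)(0.2588) = -0.06113
|101⟩: (0.3807)(-0.6204)(-0.9642 - 0.05735i) = (0.2277 + 0.01355i)
|110⟩: (0.3807)(0.7843)(0.2588) = 0.07727
|111⟩: (0.3807)(0.7843)(-0.9642 - 0.05735i) = (-0.2879 - 0.01712i)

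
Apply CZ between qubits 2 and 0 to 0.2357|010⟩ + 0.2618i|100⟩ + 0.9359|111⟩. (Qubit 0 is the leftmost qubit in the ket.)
0.2357|010⟩ + 0.2618i|100⟩ - 0.9359|111⟩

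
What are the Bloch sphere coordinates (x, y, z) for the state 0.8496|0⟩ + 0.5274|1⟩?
(0.8962, 0, 0.4437)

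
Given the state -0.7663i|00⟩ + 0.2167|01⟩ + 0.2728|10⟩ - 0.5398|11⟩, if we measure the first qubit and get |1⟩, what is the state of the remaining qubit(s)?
0.451|0⟩ - 0.8925|1⟩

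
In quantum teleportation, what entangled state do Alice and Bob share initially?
Bell state |Φ+⟩ = (|00⟩ + |11⟩)/√2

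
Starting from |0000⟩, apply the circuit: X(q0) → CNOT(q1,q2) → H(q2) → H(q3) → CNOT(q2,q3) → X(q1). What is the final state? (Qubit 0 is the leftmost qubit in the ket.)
1/2|1100⟩ + 1/2|1101⟩ + 1/2|1110⟩ + 1/2|1111⟩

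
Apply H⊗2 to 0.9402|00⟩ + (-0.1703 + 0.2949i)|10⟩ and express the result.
(0.385 + 0.1475i)|00⟩ + (0.385 + 0.1475i)|01⟩ + (0.5553 - 0.1475i)|10⟩ + (0.5553 - 0.1475i)|11⟩

H⊗2 gives amp(|y⟩) = (1/2) Σ_x (−1)^(x·y) amp(|x⟩), where x·y is the number of positions in which both x and y have a 1.
|00⟩: (0.9402 + (-0.1703 + 0.2949i))/2 = (0.385 + 0.1475i)
|01⟩: (0.9402 + (-0.1703 + 0.2949i))/2 = (0.385 + 0.1475i)
|10⟩: (0.9402 - (-0.1703 + 0.2949i))/2 = (0.5553 - 0.1475i)
|11⟩: (0.9402 - (-0.1703 + 0.2949i))/2 = (0.5553 - 0.1475i)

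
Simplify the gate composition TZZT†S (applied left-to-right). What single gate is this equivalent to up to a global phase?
S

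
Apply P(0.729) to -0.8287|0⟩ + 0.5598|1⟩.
-0.8287|0⟩ + (0.4175 + 0.3729i)|1⟩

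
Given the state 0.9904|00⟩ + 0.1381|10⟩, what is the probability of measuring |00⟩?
0.9809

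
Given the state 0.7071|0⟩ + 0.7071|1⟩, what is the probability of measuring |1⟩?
0.5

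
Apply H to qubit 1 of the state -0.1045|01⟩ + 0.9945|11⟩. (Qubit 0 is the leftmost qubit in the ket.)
-0.07389|00⟩ + 0.07389|01⟩ + 0.7032|10⟩ - 0.7032|11⟩

H on qubit 1 mixes each pair of kets that differ only in qubit 1: amplitudes (a, b) of (|…0…⟩, |…1…⟩) become ((a + b)/√2, (a − b)/√2). Kets absent from the input have amplitude 0.
(|00⟩, |01⟩): (a, b) = (0, -0.1045) → (-0.07389, 0.07389)
(|10⟩, |11⟩): (a, b) = (0, 0.9945) → (0.7032, -0.7032)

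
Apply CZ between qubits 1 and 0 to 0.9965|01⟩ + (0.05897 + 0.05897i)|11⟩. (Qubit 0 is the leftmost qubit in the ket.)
0.9965|01⟩ + (-0.05897 - 0.05897i)|11⟩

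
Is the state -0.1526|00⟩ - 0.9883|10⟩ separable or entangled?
Separable

Writing the state as a|00⟩ + b|01⟩ + c|10⟩ + d|11⟩, it is a product state iff ad − bc = 0.
Here (a, b, c, d) = (-0.1526, 0, -0.9883, 0): ad − bc = (-0.1526)(0) − (0)(-0.9883) = 0, so the state is separable.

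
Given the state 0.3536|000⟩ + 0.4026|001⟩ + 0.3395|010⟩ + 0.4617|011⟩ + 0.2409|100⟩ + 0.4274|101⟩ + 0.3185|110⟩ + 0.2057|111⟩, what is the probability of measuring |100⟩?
0.05803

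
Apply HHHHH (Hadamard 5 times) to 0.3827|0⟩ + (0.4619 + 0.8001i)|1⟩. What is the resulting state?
(0.5972 + 0.5658i)|0⟩ + (-0.056 - 0.5658i)|1⟩

H² = I, so H^5 = H: a single Hadamard. With (a, b) = (0.3827, (0.4619 + 0.8001i)), H gives ((a + b)/√2, (a − b)/√2) = ((0.5972 + 0.5658i), (-0.056 - 0.5658i)).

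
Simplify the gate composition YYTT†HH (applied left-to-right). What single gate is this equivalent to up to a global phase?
I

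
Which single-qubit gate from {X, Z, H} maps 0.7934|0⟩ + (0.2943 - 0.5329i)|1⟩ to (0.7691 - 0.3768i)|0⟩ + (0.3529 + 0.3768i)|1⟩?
H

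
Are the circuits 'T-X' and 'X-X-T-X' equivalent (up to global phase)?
Yes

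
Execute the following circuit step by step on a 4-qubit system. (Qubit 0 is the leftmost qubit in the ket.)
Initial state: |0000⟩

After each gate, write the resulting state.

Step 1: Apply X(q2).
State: |0010⟩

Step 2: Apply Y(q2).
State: -i|0000⟩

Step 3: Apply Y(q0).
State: |1000⟩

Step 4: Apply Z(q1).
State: |1000⟩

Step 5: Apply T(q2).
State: |1000⟩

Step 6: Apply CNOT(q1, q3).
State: |1000⟩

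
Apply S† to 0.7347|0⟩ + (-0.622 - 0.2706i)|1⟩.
0.7347|0⟩ + (-0.2706 + 0.622i)|1⟩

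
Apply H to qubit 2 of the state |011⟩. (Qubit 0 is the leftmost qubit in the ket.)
1/√2|010⟩ - 1/√2|011⟩

H on qubit 2 mixes each pair of kets that differ only in qubit 2: amplitudes (a, b) of (|…0…⟩, |…1…⟩) become ((a + b)/√2, (a − b)/√2). Kets absent from the input have amplitude 0.
(|010⟩, |011⟩): (a, b) = (0, 1) → (1/√2, -1/√2)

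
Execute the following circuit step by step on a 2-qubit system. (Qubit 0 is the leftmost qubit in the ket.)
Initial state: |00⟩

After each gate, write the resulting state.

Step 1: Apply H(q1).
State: 1/√2|00⟩ + 1/√2|01⟩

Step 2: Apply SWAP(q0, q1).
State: 1/√2|00⟩ + 1/√2|10⟩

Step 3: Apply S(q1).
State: 1/√2|00⟩ + 1/√2|10⟩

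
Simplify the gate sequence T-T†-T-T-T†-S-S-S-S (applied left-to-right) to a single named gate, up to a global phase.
T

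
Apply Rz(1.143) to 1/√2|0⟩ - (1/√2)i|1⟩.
(0.5947 - 0.3825i)|0⟩ + (0.3825 - 0.5947i)|1⟩

Rz(1.143) = [[e^(−iθ/2), 0], [0, e^(iθ/2)]] with e^(±iθ/2) = cos(θ/2) ± i·sin(θ/2); θ = 1.143, cos(θ/2) ≈ 0.841091, sin(θ/2) ≈ 0.540894.
With a = amp(|0⟩) = 1/√2 and b = amp(|1⟩) = -(1/√2)i:
new amp(|0⟩) = (0.841091 - 0.540894i)·a = (0.5947 - 0.3825i)
new amp(|1⟩) = (0.841091 + 0.540894i)·b = (0.3825 - 0.5947i)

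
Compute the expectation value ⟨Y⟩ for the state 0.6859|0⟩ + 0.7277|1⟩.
0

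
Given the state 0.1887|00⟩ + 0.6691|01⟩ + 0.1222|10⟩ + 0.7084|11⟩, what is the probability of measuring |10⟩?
0.01493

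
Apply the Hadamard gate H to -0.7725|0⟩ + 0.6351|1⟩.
-0.09716|0⟩ - 0.9953|1⟩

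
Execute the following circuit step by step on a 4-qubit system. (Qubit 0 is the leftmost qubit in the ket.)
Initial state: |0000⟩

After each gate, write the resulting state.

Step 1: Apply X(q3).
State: |0001⟩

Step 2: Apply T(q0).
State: |0001⟩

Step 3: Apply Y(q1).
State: i|0101⟩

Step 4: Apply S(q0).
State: i|0101⟩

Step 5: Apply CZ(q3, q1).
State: -i|0101⟩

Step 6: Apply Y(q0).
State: |1101⟩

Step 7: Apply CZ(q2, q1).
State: |1101⟩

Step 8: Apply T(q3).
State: (1/√2 + (1/√2)i)|1101⟩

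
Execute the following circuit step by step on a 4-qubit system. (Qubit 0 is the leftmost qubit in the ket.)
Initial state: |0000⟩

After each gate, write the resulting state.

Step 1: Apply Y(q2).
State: i|0010⟩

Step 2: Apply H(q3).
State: (1/√2)i|0010⟩ + (1/√2)i|0011⟩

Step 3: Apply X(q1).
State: (1/√2)i|0110⟩ + (1/√2)i|0111⟩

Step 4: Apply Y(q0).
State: -1/√2|1110⟩ - 1/√2|1111⟩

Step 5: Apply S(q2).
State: -(1/√2)i|1110⟩ - (1/√2)i|1111⟩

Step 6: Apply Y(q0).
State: -1/√2|0110⟩ - 1/√2|0111⟩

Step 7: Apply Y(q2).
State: (1/√2)i|0100⟩ + (1/√2)i|0101⟩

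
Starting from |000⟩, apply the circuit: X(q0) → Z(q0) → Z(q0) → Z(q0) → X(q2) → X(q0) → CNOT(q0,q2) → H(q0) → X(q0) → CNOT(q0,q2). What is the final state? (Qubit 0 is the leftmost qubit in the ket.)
-1/√2|001⟩ - 1/√2|100⟩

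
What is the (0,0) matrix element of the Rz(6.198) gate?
(-0.9991 - 0.04258i)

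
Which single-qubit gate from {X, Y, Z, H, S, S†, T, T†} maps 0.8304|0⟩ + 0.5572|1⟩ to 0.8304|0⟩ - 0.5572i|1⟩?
S†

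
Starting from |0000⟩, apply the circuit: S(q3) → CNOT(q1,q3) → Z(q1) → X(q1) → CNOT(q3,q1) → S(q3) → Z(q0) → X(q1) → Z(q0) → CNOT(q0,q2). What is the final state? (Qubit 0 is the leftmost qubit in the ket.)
|0000⟩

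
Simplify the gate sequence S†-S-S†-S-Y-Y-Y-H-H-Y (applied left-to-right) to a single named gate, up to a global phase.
I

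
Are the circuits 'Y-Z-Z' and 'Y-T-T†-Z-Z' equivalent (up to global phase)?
Yes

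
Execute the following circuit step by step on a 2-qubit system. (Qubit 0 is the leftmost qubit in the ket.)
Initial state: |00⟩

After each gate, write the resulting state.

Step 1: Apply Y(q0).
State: i|10⟩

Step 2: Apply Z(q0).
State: -i|10⟩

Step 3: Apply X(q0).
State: -i|00⟩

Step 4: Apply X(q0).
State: -i|10⟩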